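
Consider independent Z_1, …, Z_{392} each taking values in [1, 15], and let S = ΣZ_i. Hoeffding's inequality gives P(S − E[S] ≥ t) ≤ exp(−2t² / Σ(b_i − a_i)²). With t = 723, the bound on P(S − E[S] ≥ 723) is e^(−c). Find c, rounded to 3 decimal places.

13.607

Σ(b_i − a_i)² = 392·(14)² = 76832.
c = 2t²/76832 = 2·723²/76832 = 13.6071.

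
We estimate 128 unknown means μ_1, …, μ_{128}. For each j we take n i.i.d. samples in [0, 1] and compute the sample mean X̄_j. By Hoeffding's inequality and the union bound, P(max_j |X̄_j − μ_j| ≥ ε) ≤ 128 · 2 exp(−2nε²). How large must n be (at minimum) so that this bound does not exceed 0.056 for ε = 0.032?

4116

Need 2·128·exp(−2nε²) ≤ 0.056, i.e. exp(−2nε²) ≤ 0.056/256.
So 2nε² ≥ ln(256/0.056) = 8.427581.
Hence n ≥ 8.427581/(2·0.032²) = 4115.030.
The smallest integer n is 4116.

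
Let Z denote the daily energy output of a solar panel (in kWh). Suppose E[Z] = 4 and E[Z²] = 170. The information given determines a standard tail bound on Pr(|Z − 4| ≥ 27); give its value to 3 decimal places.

The first two moments determine the variance, so Chebyshev's inequality is the sharpest standard bound available.
Var(Z) = E[Z²] − (E[Z])² = 170 − 16 = 154.
Chebyshev's inequality: Pr(|Z − μ| ≥ t) ≤ Var(Z)/t² = 154/729 = 0.2112.

0.211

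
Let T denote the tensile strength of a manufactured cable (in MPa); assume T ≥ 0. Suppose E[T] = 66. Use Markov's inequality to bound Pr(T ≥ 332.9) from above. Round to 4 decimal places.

0.1983

Markov's inequality: for a non-negative random variable, Pr(T ≥ a) ≤ E[T]/a.
Here E[T] = 66 and a = 332.9, so the bound is 66/332.9 = 0.1983.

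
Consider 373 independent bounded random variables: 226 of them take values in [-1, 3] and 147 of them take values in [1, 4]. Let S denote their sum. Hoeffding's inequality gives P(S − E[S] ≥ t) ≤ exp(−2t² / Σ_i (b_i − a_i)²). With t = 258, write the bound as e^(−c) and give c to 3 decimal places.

Σ(b_i − a_i)² = 226·4² + 147·3² = 4939.
c = 2t² / 4939 = 2·258² / 4939 = 26.9544.

26.954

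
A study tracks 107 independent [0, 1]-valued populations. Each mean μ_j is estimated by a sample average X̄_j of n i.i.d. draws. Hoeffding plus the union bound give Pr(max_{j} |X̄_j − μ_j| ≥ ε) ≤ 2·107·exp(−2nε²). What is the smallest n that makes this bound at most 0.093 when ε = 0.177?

124

Need 2·107·exp(−2nε²) ≤ 0.093, i.e. exp(−2nε²) ≤ 0.093/214.
So 2nε² ≥ ln(214/0.093) = 7.741132.
Hence n ≥ 7.741132/(2·0.177²) = 123.546.
The smallest integer n is 124.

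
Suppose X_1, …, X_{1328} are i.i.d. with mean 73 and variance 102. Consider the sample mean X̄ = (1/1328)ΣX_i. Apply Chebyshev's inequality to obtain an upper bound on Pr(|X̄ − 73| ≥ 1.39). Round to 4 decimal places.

0.0398

Var(X̄) = Var(X_i)/n = 102/1328 = 0.076807.
Chebyshev: Pr(|X̄ − 73| ≥ 1.39) ≤ Var(X̄)/(1.39)² = 102/(1328·1.39²) = 0.0398.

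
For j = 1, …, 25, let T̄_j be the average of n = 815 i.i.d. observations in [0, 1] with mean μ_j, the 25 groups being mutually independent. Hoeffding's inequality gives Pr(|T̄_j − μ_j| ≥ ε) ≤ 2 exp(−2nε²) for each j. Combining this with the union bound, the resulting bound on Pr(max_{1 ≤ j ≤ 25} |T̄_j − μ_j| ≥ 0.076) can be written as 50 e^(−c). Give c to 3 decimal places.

Union bound over the 25 events: Pr(max_{1 ≤ j ≤ 25} |T̄_j − μ_j| ≥ 0.076) ≤ 25·2·exp(−2nε²) = 50 exp(−2·815·0.076²).
So c = 2·815·0.076² = 9.4149.

9.415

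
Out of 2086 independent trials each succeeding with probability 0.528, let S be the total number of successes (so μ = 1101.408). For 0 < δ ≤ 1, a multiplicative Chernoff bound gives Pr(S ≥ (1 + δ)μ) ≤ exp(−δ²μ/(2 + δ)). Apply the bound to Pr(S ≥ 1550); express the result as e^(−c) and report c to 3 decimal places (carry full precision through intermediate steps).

Write 1550 = (1 + δ)μ, so δ = 1550/1101.408 − 1 = 0.4072896…
Then the exponent is δ²μ/(2 + δ) = (1550 − μ)² / (μ·(2 + δ)) = 75.897328.

75.897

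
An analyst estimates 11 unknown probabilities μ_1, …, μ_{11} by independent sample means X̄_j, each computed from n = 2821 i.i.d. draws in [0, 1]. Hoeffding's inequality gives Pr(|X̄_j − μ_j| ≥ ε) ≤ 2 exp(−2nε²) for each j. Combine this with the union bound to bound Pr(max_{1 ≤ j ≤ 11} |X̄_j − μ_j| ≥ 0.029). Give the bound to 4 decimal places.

Per-experiment Hoeffding bound: 2·exp(−2·2821·0.029²) = 2·exp(−4.74492) = 0.017391.
Union bound over 11 events: 11·0.017391 = 0.19131.

0.1913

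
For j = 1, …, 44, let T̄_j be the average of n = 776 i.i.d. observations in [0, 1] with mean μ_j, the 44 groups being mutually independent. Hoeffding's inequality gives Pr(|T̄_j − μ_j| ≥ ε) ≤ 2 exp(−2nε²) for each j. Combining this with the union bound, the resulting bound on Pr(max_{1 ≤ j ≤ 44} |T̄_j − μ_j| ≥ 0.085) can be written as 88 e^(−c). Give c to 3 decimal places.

Union bound over the 44 events: Pr(max_{1 ≤ j ≤ 44} |T̄_j − μ_j| ≥ 0.085) ≤ 44·2·exp(−2nε²) = 88 exp(−2·776·0.085²).
So c = 2·776·0.085² = 11.2132.

11.213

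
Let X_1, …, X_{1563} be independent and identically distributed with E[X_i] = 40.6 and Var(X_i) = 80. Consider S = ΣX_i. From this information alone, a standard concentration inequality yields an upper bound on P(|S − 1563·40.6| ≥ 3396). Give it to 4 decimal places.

With mean and variance of each term known, Chebyshev's inequality bounds the deviation of the sum (or sample mean).
Var(S) = n·Var(X_i) = 1563·80 = 125040.
Chebyshev: P(|S − 1563·40.6| ≥ 3396) ≤ Var(S)/3396² = 125040/11532816 = 0.0108.

0.0108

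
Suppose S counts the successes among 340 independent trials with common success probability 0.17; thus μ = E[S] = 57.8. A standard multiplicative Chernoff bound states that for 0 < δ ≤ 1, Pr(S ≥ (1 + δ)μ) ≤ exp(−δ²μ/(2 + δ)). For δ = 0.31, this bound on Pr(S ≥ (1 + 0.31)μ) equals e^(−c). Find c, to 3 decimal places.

c = δ²μ/(2 + δ) = 0.31²·57.8/(2 + 0.31) = 2.4046.

2.405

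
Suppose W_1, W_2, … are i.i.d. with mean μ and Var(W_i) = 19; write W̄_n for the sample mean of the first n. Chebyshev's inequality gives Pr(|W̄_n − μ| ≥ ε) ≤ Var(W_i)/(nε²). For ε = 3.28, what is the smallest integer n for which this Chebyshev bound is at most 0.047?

Require 19/(n·3.28²) ≤ 0.047, i.e. n ≥ 19/(0.047·3.28²) = 37.576.
The smallest integer n is 38.

38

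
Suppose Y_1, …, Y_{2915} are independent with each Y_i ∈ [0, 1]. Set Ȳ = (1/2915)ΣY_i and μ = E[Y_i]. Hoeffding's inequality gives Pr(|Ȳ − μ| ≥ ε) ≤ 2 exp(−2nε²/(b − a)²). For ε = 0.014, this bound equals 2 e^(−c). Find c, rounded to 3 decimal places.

1.143

c = 2nε²/(b − a)² = 2·2915·0.014² / 1² = 1.1427.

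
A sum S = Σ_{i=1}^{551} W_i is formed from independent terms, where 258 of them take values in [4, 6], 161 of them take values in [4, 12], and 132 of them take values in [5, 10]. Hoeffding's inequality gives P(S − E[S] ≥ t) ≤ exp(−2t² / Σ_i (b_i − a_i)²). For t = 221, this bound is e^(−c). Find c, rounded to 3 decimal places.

Σ(b_i − a_i)² = 258·2² + 161·8² + 132·5² = 14636.
c = 2t² / 14636 = 2·221² / 14636 = 6.6741.

6.674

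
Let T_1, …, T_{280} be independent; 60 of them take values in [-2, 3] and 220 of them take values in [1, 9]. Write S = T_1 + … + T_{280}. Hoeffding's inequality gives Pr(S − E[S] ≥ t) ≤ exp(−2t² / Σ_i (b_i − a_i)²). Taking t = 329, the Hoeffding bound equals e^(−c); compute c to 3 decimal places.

Σ(b_i − a_i)² = 60·5² + 220·8² = 15580.
c = 2t² / 15580 = 2·329² / 15580 = 13.8949.

13.895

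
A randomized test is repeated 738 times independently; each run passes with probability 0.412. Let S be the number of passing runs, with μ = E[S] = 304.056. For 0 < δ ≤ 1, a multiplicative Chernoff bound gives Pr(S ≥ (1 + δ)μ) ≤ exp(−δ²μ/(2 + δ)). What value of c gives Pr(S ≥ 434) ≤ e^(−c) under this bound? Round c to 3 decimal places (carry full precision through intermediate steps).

Write 434 = (1 + δ)μ, so δ = 434/304.056 − 1 = 0.4273686…
Then the exponent is δ²μ/(2 + δ) = (434 − μ)² / (μ·(2 + δ)) = 22.878268.

22.878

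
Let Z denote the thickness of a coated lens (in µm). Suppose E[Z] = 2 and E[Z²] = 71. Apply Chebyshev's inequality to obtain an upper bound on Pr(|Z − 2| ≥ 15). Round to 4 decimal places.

0.2978

Var(Z) = E[Z²] − (E[Z])² = 71 − 4 = 67.
Chebyshev's inequality: Pr(|Z − μ| ≥ t) ≤ Var(Z)/t² = 67/225 = 0.2978.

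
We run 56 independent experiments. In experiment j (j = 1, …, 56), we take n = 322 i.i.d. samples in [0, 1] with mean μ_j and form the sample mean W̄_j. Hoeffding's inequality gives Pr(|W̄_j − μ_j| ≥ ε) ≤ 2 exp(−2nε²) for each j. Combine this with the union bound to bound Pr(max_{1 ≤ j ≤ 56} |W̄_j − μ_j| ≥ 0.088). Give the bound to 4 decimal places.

0.7644

Per-experiment Hoeffding bound: 2·exp(−2·322·0.088²) = 2·exp(−4.98714) = 0.01365.
Union bound over 56 events: 56·0.01365 = 0.76442.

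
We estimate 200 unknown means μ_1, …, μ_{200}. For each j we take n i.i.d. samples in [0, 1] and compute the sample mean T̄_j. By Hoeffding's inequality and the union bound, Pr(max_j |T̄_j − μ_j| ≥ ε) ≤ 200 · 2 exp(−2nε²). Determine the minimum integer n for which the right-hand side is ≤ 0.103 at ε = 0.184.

123

Need 2·200·exp(−2nε²) ≤ 0.103, i.e. exp(−2nε²) ≤ 0.103/400.
So 2nε² ≥ ln(400/0.103) = 8.264491.
Hence n ≥ 8.264491/(2·0.184²) = 122.054.
The smallest integer n is 123.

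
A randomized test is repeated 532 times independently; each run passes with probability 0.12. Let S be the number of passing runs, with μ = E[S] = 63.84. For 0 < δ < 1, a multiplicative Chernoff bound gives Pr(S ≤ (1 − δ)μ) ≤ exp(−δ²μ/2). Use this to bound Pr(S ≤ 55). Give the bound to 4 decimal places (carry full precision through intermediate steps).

0.5422

Write 55 = (1 − δ)μ, so δ = 1 − 55/63.84 = 0.1384712…
Then the exponent is δ²μ/2 = (μ − 55)²/(2μ) = 0.612043.
Bound = exp(−0.612043) = 0.54224.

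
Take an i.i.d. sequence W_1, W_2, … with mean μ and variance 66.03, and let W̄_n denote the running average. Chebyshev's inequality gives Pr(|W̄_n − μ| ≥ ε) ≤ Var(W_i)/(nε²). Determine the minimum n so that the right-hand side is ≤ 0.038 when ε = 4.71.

Require 66.03/(n·4.71²) ≤ 0.038, i.e. n ≥ 66.03/(0.038·4.71²) = 78.328.
The smallest integer n is 79.

79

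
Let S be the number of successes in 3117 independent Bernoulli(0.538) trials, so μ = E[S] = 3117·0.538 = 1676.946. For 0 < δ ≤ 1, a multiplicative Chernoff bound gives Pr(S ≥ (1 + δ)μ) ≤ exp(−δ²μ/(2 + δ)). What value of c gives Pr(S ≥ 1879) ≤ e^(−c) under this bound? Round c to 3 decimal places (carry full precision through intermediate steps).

11.481

Write 1879 = (1 + δ)μ, so δ = 1879/1676.946 − 1 = 0.1204893…
Then the exponent is δ²μ/(2 + δ) = (1879 − μ)² / (μ·(2 + δ)) = 11.481001.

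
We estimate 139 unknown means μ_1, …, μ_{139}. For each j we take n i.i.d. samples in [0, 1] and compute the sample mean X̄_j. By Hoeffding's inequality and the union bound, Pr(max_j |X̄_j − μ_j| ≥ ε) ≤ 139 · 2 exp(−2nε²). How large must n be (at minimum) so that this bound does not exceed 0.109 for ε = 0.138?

Need 2·139·exp(−2nε²) ≤ 0.109, i.e. exp(−2nε²) ≤ 0.109/278.
So 2nε² ≥ ln(278/0.109) = 7.844029.
Hence n ≥ 7.844029/(2·0.138²) = 205.945.
The smallest integer n is 206.

206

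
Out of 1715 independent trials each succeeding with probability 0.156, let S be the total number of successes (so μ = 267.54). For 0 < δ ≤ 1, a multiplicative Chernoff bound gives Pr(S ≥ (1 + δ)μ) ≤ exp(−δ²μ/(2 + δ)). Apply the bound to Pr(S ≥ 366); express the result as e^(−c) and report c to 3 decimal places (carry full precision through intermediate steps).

Write 366 = (1 + δ)μ, so δ = 366/267.54 − 1 = 0.3680197…
Then the exponent is δ²μ/(2 + δ) = (366 − μ)² / (μ·(2 + δ)) = 15.301909.

15.302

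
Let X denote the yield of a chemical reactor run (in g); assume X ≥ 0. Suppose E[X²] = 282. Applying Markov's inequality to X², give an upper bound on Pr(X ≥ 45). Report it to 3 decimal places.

0.139

Since X ≥ 0, the event {X ≥ 45} is the same as {X² ≥ 2025}.
Markov's inequality applied to X² gives Pr(X² ≥ 2025) ≤ E[X²]/2025 = 282/2025 = 0.1393.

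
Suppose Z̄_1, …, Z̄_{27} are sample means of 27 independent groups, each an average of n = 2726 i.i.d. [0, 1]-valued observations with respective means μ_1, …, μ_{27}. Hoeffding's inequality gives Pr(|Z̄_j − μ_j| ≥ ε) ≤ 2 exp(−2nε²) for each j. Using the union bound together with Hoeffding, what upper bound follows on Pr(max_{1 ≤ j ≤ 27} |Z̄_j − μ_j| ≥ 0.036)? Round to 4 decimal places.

Per-experiment Hoeffding bound: 2·exp(−2·2726·0.036²) = 2·exp(−7.06579) = 0.0017076.
Union bound over 27 events: 27·0.0017076 = 0.04611.

0.0461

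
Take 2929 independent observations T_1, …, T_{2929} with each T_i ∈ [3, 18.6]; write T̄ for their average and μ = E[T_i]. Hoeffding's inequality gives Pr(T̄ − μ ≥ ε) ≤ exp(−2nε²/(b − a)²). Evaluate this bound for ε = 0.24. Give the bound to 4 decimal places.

Exponent: 2nε²/(b − a)² = 2·2929·0.24² / 15.6² = 1.38651.
Bound = exp(−1.38651) = 0.24995.

0.2499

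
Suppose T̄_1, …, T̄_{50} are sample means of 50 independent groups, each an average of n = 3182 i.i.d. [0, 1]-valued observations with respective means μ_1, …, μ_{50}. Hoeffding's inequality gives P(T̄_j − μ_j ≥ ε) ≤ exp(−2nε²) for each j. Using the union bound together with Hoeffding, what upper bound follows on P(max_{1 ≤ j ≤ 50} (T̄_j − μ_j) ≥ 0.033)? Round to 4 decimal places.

Per-experiment Hoeffding bound: exp(−2·3182·0.033²) = exp(−6.93040) = 0.00097761.
Union bound over 50 events: 50·0.00097761 = 0.04888.

0.0489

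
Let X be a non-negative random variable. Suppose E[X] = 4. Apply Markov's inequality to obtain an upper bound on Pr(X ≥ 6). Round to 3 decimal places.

Markov's inequality: for a non-negative random variable, Pr(X ≥ a) ≤ E[X]/a.
Here E[X] = 4 and a = 6, so the bound is 4/6 = 0.6667.

0.667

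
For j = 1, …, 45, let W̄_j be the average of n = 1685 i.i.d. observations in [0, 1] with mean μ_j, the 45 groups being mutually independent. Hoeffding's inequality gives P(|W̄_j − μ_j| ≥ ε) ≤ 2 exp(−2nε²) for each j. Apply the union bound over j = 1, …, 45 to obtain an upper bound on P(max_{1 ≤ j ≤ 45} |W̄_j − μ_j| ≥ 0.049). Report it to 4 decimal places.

Per-experiment Hoeffding bound: 2·exp(−2·1685·0.049²) = 2·exp(−8.09137) = 0.00061234.
Union bound over 45 events: 45·0.00061234 = 0.02756.

0.0276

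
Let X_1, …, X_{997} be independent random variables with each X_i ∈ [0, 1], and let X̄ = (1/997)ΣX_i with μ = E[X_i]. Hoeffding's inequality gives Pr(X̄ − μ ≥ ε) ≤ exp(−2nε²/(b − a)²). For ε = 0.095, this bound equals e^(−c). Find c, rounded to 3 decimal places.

17.996

c = 2nε²/(b − a)² = 2·997·0.095² / 1² = 17.9959.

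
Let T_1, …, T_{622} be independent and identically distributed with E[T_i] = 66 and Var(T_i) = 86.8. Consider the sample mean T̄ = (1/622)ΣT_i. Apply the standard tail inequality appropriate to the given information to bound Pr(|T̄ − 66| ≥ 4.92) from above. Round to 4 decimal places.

With mean and variance of each term known, Chebyshev's inequality bounds the deviation of the sum (or sample mean).
Var(T̄) = Var(T_i)/n = 86.8/622 = 0.13955.
Chebyshev: Pr(|T̄ − 66| ≥ 4.92) ≤ Var(T̄)/(4.92)² = 86.8/(622·4.92²) = 0.0058.

0.0058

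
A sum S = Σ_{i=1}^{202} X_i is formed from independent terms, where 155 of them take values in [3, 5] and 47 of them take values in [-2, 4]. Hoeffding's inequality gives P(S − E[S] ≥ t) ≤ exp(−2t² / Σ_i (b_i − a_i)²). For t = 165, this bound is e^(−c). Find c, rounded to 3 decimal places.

23.551

Σ(b_i − a_i)² = 155·2² + 47·6² = 2312.
c = 2t² / 2312 = 2·165² / 2312 = 23.5510.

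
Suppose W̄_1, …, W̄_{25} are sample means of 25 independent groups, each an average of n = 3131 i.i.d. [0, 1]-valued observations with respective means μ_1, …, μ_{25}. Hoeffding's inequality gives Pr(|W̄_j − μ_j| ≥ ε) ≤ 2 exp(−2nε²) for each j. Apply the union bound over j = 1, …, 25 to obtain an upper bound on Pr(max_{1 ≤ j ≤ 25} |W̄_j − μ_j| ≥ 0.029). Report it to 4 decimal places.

0.2581

Per-experiment Hoeffding bound: 2·exp(−2·3131·0.029²) = 2·exp(−5.26634) = 0.010325.
Union bound over 25 events: 25·0.010325 = 0.25812.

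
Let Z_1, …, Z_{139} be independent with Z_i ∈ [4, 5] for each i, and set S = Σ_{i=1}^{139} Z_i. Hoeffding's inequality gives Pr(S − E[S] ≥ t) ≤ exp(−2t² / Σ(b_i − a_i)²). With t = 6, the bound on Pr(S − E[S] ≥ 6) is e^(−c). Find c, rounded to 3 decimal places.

0.518

Σ(b_i − a_i)² = 139·(1)² = 139.
c = 2t²/139 = 2·6²/139 = 0.5180.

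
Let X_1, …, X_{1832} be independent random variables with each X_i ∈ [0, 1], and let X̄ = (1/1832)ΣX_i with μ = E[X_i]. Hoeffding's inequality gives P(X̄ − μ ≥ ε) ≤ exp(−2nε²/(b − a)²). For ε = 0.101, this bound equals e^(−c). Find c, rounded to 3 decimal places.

c = 2nε²/(b − a)² = 2·1832·0.101² / 1² = 37.3765.

37.376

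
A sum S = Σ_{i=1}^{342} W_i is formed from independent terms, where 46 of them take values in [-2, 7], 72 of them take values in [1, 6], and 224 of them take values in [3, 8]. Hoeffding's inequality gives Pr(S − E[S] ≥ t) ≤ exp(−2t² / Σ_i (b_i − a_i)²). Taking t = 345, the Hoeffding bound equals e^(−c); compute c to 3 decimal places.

21.396

Σ(b_i − a_i)² = 46·9² + 72·5² + 224·5² = 11126.
c = 2t² / 11126 = 2·345² / 11126 = 21.3958.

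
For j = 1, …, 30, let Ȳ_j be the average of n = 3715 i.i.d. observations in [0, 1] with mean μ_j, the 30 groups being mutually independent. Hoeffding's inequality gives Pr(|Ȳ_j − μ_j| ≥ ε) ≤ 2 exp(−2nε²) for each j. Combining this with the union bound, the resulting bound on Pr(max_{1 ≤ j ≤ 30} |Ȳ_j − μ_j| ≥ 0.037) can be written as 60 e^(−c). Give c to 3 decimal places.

Union bound over the 30 events: Pr(max_{1 ≤ j ≤ 30} |Ȳ_j − μ_j| ≥ 0.037) ≤ 30·2·exp(−2nε²) = 60 exp(−2·3715·0.037²).
So c = 2·3715·0.037² = 10.1717.

10.172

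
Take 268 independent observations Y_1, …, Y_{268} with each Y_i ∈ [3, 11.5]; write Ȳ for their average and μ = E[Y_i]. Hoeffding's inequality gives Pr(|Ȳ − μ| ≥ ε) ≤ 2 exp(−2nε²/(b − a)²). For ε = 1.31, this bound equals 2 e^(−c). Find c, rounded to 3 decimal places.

12.731

c = 2nε²/(b − a)² = 2·268·1.31² / 8.5² = 12.7312.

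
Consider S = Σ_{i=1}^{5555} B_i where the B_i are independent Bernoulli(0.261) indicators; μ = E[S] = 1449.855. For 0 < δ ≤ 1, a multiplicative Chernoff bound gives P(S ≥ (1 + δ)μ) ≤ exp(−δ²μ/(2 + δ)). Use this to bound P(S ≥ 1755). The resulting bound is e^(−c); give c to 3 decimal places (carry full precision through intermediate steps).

29.054

Write 1755 = (1 + δ)μ, so δ = 1755/1449.855 − 1 = 0.2104659…
Then the exponent is δ²μ/(2 + δ) = (1755 − μ)² / (μ·(2 + δ)) = 29.053880.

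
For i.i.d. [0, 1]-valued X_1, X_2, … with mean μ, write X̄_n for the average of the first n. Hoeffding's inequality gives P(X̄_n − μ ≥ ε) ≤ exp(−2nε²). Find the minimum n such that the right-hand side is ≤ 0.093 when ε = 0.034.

1028

Require exp(−2nε²) ≤ 0.093, i.e. 2nε² ≥ ln(1/0.093) = 2.375156.
So n ≥ 2.375156 / (2·0.034²) = 1027.317.
The smallest integer n is 1028.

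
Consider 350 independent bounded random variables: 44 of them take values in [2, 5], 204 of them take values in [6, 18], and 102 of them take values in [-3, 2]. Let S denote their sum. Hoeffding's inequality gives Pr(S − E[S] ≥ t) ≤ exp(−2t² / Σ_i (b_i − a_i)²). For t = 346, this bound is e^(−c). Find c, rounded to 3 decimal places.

Σ(b_i − a_i)² = 44·3² + 204·12² + 102·5² = 32322.
c = 2t² / 32322 = 2·346² / 32322 = 7.4077.

7.408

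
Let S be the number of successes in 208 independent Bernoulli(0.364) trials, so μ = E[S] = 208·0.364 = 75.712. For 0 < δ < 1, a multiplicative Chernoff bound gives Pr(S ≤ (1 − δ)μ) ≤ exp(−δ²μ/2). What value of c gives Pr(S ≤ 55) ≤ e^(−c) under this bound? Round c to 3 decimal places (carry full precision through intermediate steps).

Write 55 = (1 − δ)μ, so δ = 1 − 55/75.712 = 0.273563…
Then the exponent is δ²μ/2 = (μ − 55)²/(2μ) = 2.833018.

2.833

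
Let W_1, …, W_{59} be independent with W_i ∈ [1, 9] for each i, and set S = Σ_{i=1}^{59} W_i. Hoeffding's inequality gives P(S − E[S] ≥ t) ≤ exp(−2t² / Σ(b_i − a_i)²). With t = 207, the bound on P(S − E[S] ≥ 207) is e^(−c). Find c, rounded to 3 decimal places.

22.695

Σ(b_i − a_i)² = 59·(8)² = 3776.
c = 2t²/3776 = 2·207²/3776 = 22.6954.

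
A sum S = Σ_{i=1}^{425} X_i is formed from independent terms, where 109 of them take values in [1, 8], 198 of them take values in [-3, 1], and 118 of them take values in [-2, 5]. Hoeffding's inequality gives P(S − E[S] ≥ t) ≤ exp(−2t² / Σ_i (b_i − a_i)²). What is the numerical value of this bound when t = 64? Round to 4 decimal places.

Σ(b_i − a_i)² = 109·7² + 198·4² + 118·7² = 14291.
Exponent = 2·64² / 14291 = 0.57323.
Bound = exp(−0.57323) = 0.56370.

0.5637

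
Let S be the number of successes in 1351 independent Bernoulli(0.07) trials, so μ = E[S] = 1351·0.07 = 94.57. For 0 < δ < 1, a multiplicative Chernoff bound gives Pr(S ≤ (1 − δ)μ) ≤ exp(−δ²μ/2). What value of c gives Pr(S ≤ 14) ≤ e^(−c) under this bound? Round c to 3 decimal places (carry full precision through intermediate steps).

34.321

Write 14 = (1 − δ)μ, so δ = 1 − 14/94.57 = 0.8519615…
Then the exponent is δ²μ/2 = (μ − 14)²/(2μ) = 34.321269.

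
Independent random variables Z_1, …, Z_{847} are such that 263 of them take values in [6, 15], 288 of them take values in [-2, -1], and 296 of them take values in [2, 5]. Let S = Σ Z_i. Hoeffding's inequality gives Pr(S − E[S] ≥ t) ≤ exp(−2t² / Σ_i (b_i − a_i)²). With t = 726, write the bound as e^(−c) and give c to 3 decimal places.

Σ(b_i − a_i)² = 263·9² + 288·1² + 296·3² = 24255.
c = 2t² / 24255 = 2·726² / 24255 = 43.4612.

43.461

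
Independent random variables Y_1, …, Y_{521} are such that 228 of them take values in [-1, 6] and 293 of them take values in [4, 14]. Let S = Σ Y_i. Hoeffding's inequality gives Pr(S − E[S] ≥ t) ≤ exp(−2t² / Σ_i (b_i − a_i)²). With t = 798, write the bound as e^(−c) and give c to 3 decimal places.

Σ(b_i − a_i)² = 228·7² + 293·10² = 40472.
c = 2t² / 40472 = 2·798² / 40472 = 31.4689.

31.469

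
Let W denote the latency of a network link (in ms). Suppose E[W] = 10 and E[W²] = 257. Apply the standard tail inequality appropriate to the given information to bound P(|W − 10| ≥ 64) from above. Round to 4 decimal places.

The first two moments determine the variance, so Chebyshev's inequality is the sharpest standard bound available.
Var(W) = E[W²] − (E[W])² = 257 − 100 = 157.
Chebyshev's inequality: P(|W − μ| ≥ t) ≤ Var(W)/t² = 157/4096 = 0.0383.

0.0383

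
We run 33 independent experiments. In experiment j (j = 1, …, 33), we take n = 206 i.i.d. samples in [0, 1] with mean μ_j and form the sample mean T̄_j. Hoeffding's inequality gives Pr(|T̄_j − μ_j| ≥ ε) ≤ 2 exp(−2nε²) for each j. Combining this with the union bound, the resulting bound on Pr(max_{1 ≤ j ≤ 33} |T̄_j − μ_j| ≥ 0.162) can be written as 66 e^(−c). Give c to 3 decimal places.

Union bound over the 33 events: Pr(max_{1 ≤ j ≤ 33} |T̄_j − μ_j| ≥ 0.162) ≤ 33·2·exp(−2nε²) = 66 exp(−2·206·0.162²).
So c = 2·206·0.162² = 10.8125.

10.813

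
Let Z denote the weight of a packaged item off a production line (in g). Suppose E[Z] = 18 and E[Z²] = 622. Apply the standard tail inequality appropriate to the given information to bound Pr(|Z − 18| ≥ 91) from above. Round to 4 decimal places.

The first two moments determine the variance, so Chebyshev's inequality is the sharpest standard bound available.
Var(Z) = E[Z²] − (E[Z])² = 622 − 324 = 298.
Chebyshev's inequality: Pr(|Z − μ| ≥ t) ≤ Var(Z)/t² = 298/8281 = 0.0360.

0.0360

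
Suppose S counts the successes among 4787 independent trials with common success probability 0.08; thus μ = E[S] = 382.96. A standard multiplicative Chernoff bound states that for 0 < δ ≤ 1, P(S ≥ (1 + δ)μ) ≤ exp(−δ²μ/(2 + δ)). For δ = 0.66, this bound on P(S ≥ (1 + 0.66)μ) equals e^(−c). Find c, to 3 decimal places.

c = δ²μ/(2 + δ) = 0.66²·382.96/(2 + 0.66) = 62.7133.

62.713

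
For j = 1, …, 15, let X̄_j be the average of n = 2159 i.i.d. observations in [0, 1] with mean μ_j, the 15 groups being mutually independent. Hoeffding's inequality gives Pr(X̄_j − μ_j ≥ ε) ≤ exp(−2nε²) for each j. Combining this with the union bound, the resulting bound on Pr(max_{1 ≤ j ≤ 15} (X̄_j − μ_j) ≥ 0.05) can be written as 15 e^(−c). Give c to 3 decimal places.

10.795

Union bound over the 15 events: Pr(max_{1 ≤ j ≤ 15} (X̄_j − μ_j) ≥ 0.05) ≤ 15·exp(−2nε²) = 15 exp(−2·2159·0.05²).
So c = 2·2159·0.05² = 10.7950.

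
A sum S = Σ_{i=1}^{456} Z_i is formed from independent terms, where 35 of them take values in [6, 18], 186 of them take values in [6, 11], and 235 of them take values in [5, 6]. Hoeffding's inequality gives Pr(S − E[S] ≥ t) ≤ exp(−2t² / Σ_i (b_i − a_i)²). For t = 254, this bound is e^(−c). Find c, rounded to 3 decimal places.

Σ(b_i − a_i)² = 35·12² + 186·5² + 235·1² = 9925.
c = 2t² / 9925 = 2·254² / 9925 = 13.0007.

13.001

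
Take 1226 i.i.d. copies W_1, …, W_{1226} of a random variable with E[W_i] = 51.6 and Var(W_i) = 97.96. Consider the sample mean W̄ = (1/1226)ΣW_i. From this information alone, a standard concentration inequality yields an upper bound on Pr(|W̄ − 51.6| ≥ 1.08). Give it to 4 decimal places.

0.0685

With mean and variance of each term known, Chebyshev's inequality bounds the deviation of the sum (or sample mean).
Var(W̄) = Var(W_i)/n = 97.96/1226 = 0.079902.
Chebyshev: Pr(|W̄ − 51.6| ≥ 1.08) ≤ Var(W̄)/(1.08)² = 97.96/(1226·1.08²) = 0.0685.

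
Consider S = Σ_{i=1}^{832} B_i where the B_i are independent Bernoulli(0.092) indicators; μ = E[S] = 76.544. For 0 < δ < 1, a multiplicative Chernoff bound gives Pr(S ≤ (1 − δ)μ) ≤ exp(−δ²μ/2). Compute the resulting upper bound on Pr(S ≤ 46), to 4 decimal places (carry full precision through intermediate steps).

Write 46 = (1 − δ)μ, so δ = 1 − 46/76.544 = 0.3990385…
Then the exponent is δ²μ/2 = (μ − 46)²/(2μ) = 6.094115.
Bound = exp(−6.094115) = 0.00226.

0.0023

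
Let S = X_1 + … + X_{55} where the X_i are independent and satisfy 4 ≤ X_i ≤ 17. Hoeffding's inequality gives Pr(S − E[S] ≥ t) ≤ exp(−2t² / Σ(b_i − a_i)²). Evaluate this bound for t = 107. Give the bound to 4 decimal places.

0.0851

Σ(b_i − a_i)² = 55·(13)² = 9295.
Exponent = 2·107²/9295 = 2.4635.
Bound = exp(−2.4635) = 0.08514.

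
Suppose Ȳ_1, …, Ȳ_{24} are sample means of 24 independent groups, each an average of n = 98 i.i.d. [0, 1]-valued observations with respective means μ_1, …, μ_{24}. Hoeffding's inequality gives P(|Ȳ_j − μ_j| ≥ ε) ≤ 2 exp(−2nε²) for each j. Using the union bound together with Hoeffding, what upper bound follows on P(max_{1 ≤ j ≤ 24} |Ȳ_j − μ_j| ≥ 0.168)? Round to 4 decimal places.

Per-experiment Hoeffding bound: 2·exp(−2·98·0.168²) = 2·exp(−5.53190) = 0.0079169.
Union bound over 24 events: 24·0.0079169 = 0.19001.

0.1900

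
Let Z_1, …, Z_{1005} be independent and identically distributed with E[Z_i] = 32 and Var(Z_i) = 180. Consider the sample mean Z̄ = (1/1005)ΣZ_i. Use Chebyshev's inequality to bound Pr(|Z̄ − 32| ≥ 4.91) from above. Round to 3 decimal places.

Var(Z̄) = Var(Z_i)/n = 180/1005 = 0.1791.
Chebyshev: Pr(|Z̄ − 32| ≥ 4.91) ≤ Var(Z̄)/(4.91)² = 180/(1005·4.91²) = 0.0074.

0.007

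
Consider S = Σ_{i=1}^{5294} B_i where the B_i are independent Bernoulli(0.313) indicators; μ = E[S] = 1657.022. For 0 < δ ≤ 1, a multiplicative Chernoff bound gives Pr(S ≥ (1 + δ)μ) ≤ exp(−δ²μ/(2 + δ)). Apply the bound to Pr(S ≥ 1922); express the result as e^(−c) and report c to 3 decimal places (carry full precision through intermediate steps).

Write 1922 = (1 + δ)μ, so δ = 1922/1657.022 − 1 = 0.1599122…
Then the exponent is δ²μ/(2 + δ) = (1922 − μ)² / (μ·(2 + δ)) = 19.618024.

19.618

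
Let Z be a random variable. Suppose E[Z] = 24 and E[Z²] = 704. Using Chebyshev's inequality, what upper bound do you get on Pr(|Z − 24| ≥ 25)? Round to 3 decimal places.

Var(Z) = E[Z²] − (E[Z])² = 704 − 576 = 128.
Chebyshev's inequality: Pr(|Z − μ| ≥ t) ≤ Var(Z)/t² = 128/625 = 0.2048.

0.205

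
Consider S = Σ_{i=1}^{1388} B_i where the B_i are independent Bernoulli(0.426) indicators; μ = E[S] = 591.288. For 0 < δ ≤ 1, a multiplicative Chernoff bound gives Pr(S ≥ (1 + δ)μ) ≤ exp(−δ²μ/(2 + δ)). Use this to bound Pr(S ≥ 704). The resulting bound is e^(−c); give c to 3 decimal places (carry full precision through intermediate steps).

9.808

Write 704 = (1 + δ)μ, so δ = 704/591.288 − 1 = 0.1906212…
Then the exponent is δ²μ/(2 + δ) = (704 − μ)² / (μ·(2 + δ)) = 9.807853.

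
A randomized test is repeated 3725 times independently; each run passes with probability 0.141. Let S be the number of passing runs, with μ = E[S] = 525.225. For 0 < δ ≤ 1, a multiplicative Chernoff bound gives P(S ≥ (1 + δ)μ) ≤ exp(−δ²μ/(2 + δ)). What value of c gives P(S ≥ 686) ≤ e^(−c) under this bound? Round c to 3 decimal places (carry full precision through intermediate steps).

Write 686 = (1 + δ)μ, so δ = 686/525.225 − 1 = 0.3061069…
Then the exponent is δ²μ/(2 + δ) = (686 − μ)² / (μ·(2 + δ)) = 21.340874.

21.341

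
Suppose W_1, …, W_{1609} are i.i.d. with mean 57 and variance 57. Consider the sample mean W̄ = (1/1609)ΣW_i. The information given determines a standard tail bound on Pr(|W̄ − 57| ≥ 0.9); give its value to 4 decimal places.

0.0437

With mean and variance of each term known, Chebyshev's inequality bounds the deviation of the sum (or sample mean).
Var(W̄) = Var(W_i)/n = 57/1609 = 0.035426.
Chebyshev: Pr(|W̄ − 57| ≥ 0.9) ≤ Var(W̄)/(0.9)² = 57/(1609·0.9²) = 0.0437.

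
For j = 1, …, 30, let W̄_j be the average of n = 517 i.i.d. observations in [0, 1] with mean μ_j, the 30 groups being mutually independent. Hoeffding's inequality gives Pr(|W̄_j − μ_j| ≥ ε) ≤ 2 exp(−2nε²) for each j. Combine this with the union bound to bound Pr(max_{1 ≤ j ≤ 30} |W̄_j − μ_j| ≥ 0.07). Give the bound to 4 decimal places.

Per-experiment Hoeffding bound: 2·exp(−2·517·0.07²) = 2·exp(−5.06660) = 0.012608.
Union bound over 30 events: 30·0.012608 = 0.37823.

0.3782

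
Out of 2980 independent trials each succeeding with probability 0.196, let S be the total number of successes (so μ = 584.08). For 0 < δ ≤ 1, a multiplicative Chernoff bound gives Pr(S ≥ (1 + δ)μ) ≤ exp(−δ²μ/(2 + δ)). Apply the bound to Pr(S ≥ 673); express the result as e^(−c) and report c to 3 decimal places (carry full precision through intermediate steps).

Write 673 = (1 + δ)μ, so δ = 673/584.08 − 1 = 0.1522394…
Then the exponent is δ²μ/(2 + δ) = (673 − μ)² / (μ·(2 + δ)) = 6.289788.

6.290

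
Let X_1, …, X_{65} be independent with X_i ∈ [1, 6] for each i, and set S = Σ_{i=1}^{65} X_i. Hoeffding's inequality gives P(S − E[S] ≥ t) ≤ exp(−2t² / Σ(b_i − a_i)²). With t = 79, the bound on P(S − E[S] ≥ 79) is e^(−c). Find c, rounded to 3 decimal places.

Σ(b_i − a_i)² = 65·(5)² = 1625.
c = 2t²/1625 = 2·79²/1625 = 7.6812.

7.681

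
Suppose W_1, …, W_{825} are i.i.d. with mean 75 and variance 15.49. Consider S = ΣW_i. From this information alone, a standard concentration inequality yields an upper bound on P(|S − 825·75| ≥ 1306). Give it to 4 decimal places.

0.0075

With mean and variance of each term known, Chebyshev's inequality bounds the deviation of the sum (or sample mean).
Var(S) = n·Var(W_i) = 825·15.49 = 12779.25.
Chebyshev: P(|S − 825·75| ≥ 1306) ≤ Var(S)/1306² = 12779.25/1705636 = 0.0075.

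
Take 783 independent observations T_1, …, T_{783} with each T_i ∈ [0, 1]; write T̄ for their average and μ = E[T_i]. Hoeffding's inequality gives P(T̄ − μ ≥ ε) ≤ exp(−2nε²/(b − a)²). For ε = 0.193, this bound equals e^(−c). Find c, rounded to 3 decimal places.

c = 2nε²/(b − a)² = 2·783·0.193² / 1² = 58.3319.

58.332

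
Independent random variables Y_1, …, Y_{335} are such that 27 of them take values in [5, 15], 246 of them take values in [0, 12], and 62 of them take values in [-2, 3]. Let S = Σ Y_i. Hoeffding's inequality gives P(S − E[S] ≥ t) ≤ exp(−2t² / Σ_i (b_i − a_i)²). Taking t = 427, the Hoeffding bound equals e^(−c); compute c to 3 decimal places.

Σ(b_i − a_i)² = 27·10² + 246·12² + 62·5² = 39674.
c = 2t² / 39674 = 2·427² / 39674 = 9.1914.

9.191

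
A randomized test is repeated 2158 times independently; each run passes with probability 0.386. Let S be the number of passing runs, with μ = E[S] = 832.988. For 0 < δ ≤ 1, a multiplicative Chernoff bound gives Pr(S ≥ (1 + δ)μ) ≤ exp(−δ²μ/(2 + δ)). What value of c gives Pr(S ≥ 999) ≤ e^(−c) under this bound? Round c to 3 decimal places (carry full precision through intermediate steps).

15.044

Write 999 = (1 + δ)μ, so δ = 999/832.988 − 1 = 0.199297…
Then the exponent is δ²μ/(2 + δ) = (999 − μ)² / (μ·(2 + δ)) = 15.043758.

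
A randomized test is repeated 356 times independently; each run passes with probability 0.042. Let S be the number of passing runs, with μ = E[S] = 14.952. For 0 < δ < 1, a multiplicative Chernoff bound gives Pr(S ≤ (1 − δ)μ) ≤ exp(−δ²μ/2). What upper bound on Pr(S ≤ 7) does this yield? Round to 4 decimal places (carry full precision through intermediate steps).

Write 7 = (1 − δ)μ, so δ = 1 − 7/14.952 = 0.5318352…
Then the exponent is δ²μ/2 = (μ − 7)²/(2μ) = 2.114577.
Bound = exp(−2.114577) = 0.12068.

0.1207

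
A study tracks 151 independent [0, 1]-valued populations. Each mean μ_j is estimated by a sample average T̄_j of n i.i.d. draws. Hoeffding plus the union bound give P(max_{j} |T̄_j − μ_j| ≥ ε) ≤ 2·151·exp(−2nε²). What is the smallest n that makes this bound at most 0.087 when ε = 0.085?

565

Need 2·151·exp(−2nε²) ≤ 0.087, i.e. exp(−2nε²) ≤ 0.087/302.
So 2nε² ≥ ln(302/0.087) = 8.152274.
Hence n ≥ 8.152274/(2·0.085²) = 564.171.
The smallest integer n is 565.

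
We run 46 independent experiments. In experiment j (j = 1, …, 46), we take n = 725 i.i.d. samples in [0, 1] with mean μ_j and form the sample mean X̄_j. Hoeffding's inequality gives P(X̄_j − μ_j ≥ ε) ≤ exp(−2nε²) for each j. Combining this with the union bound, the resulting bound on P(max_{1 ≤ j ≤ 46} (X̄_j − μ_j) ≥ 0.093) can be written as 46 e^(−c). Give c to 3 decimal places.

12.541

Union bound over the 46 events: P(max_{1 ≤ j ≤ 46} (X̄_j − μ_j) ≥ 0.093) ≤ 46·exp(−2nε²) = 46 exp(−2·725·0.093²).
So c = 2·725·0.093² = 12.5411.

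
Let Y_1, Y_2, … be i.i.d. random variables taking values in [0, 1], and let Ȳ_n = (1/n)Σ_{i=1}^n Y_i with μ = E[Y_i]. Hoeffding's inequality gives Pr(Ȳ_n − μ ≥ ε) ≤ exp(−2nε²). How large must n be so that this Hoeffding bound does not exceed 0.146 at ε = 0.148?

Require exp(−2nε²) ≤ 0.146, i.e. 2nε² ≥ ln(1/0.146) = 1.924149.
So n ≥ 1.924149 / (2·0.148²) = 43.922.
The smallest integer n is 44.

44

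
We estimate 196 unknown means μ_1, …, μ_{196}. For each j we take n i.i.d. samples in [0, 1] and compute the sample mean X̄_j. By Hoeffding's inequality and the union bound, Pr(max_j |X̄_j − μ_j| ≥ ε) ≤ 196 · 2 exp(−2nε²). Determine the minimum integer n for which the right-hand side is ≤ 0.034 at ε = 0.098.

487

Need 2·196·exp(−2nε²) ≤ 0.034, i.e. exp(−2nε²) ≤ 0.034/392.
So 2nε² ≥ ln(392/0.034) = 9.352657.
Hence n ≥ 9.352657/(2·0.098²) = 486.915.
The smallest integer n is 487.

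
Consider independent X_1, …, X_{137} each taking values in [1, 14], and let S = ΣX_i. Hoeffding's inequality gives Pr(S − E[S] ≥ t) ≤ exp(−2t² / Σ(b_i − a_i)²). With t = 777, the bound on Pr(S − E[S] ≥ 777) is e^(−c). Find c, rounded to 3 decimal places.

Σ(b_i − a_i)² = 137·(13)² = 23153.
c = 2t²/23153 = 2·777²/23153 = 52.1513.

52.151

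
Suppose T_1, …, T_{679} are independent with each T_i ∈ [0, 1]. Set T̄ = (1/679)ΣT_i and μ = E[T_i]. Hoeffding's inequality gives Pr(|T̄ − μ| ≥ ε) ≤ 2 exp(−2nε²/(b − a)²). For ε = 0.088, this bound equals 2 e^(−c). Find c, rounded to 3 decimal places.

c = 2nε²/(b − a)² = 2·679·0.088² / 1² = 10.5164.

10.516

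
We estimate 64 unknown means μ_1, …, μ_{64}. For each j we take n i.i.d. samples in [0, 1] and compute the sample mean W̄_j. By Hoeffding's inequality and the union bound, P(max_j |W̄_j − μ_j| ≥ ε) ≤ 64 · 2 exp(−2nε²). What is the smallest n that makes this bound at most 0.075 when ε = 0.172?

126

Need 2·64·exp(−2nε²) ≤ 0.075, i.e. exp(−2nε²) ≤ 0.075/128.
So 2nε² ≥ ln(128/0.075) = 7.442297.
Hence n ≥ 7.442297/(2·0.172²) = 125.782.
The smallest integer n is 126.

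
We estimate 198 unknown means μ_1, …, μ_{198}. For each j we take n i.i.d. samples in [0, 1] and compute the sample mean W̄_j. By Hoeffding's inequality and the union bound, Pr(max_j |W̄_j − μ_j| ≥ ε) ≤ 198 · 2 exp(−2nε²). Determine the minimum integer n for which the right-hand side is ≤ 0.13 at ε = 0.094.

454

Need 2·198·exp(−2nε²) ≤ 0.13, i.e. exp(−2nε²) ≤ 0.13/396.
So 2nε² ≥ ln(396/0.13) = 8.021635.
Hence n ≥ 8.021635/(2·0.094²) = 453.918.
The smallest integer n is 454.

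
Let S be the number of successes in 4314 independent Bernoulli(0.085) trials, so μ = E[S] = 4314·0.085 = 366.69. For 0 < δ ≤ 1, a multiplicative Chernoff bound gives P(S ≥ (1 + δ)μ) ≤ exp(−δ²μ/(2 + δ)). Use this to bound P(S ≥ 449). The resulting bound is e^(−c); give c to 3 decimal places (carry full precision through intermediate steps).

8.306

Write 449 = (1 + δ)μ, so δ = 449/366.69 − 1 = 0.2244675…
Then the exponent is δ²μ/(2 + δ) = (449 − μ)² / (μ·(2 + δ)) = 8.305773.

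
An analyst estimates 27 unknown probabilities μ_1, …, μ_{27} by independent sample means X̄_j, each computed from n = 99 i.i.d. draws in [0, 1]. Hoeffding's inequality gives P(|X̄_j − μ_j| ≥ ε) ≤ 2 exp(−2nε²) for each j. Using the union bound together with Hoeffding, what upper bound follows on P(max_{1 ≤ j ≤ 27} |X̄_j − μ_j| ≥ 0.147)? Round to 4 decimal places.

Per-experiment Hoeffding bound: 2·exp(−2·99·0.147²) = 2·exp(−4.27858) = 0.027725.
Union bound over 27 events: 27·0.027725 = 0.74856.

0.7486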